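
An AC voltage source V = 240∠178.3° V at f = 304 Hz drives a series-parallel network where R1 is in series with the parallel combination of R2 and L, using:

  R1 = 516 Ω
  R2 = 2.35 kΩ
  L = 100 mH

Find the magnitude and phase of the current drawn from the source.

Step 1 — Angular frequency: ω = 2π·f = 2π·304 = 1910 rad/s.
Step 2 — Component impedances:
  R1: Z = R = 516 Ω
  R2: Z = R = 2350 Ω
  L: Z = jωL = j·1910·0.1 = 0 + j191 Ω
Step 3 — Parallel branch: R2 || L = 1/(1/R2 + 1/L) = 15.42 + j189.8 Ω.
Step 4 — Series with R1: Z_total = R1 + (R2 || L) = 531.4 + j189.8 Ω = 564.3∠19.7° Ω.
Step 5 — Source phasor: V = 240∠178.3° V = -239.9 + j7.12 V.
Step 6 — Ohm's law: I = V / Z_total = (-239.9 + j7.12) / (531.4 + j189.8) = -0.3961 + j0.1548 A.
Step 7 — Convert to polar: |I| = 0.4253 A, ∠I = 158.6°.

I = 0.4253∠158.6° A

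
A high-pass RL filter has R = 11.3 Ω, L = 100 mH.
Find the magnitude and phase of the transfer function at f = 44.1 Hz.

Step 1 — Angular frequency: ω = 2π·44.1 = 277.1 rad/s.
Step 2 — Transfer function: H(jω) = jωL/(R + jωL).
Step 3 — Numerator jωL = j·27.71; denominator R + jωL = 11.3 + j27.71.
Step 4 — H = 0.8574 + j0.3497.
Step 5 — Magnitude: |H| = 0.926 (-0.7 dB); phase: φ = 22.2°.

|H| = 0.926 (-0.7 dB), φ = 22.2°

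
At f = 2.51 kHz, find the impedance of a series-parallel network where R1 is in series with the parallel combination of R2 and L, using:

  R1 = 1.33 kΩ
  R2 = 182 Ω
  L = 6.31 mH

Step 1 — Angular frequency: ω = 2π·f = 2π·2510 = 1.577e+04 rad/s.
Step 2 — Component impedances:
  R1: Z = R = 1330 Ω
  R2: Z = R = 182 Ω
  L: Z = jωL = j·1.577e+04·0.00631 = 0 + j99.51 Ω
Step 3 — Parallel branch: R2 || L = 1/(1/R2 + 1/L) = 41.89 + j76.61 Ω.
Step 4 — Series with R1: Z_total = R1 + (R2 || L) = 1372 + j76.61 Ω = 1374∠3.2° Ω.

Z = 1372 + j76.61 Ω = 1374∠3.2° Ω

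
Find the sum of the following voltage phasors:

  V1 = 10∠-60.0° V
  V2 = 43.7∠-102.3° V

Step 1 — Convert each phasor to rectangular form:
  V1 = 10·(cos(-60.0°) + j·sin(-60.0°)) = 5 - j8.66 V
  V2 = 43.7·(cos(-102.3°) + j·sin(-102.3°)) = -9.309 - j42.7 V
Step 2 — Sum components: V_total = -4.309 - j51.36 V.
Step 3 — Convert to polar: |V_total| = 51.54 V, ∠V_total = -94.8°.

V_total = 51.54∠-94.8° V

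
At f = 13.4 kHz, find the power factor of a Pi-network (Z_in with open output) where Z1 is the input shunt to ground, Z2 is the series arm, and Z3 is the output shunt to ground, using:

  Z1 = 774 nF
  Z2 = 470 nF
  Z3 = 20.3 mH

Step 1 — Angular frequency: ω = 2π·f = 2π·1.34e+04 = 8.419e+04 rad/s.
Step 2 — Component impedances:
  Z1: Z = 1/(jωC) = -j/(ω·C) = 0 - j15.35 Ω
  Z2: Z = 1/(jωC) = -j/(ω·C) = 0 - j25.27 Ω
  Z3: Z = jωL = j·8.419e+04·0.0203 = 0 + j1709 Ω
Step 3 — With open output, the series arm Z2 and the output shunt Z3 appear in series to ground: Z2 + Z3 = 0 + j1684 Ω.
Step 4 — Parallel with input shunt Z1: Z_in = Z1 || (Z2 + Z3) = 0 - j15.49 Ω = 15.49∠-90.0° Ω.
Step 5 — Power factor: PF = cos(φ) = Re(Z)/|Z| = 0/15.49 = 0.
Step 6 — Type: Im(Z) = -15.49 ⇒ leading (phase φ = -90.0°).

PF = 0 (leading, φ = -90.0°)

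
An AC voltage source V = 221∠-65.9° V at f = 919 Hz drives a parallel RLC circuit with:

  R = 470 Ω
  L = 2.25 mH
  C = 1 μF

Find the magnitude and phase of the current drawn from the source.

Step 1 — Angular frequency: ω = 2π·f = 2π·919 = 5774 rad/s.
Step 2 — Component impedances:
  R: Z = R = 470 Ω
  L: Z = jωL = j·5774·0.00225 = 0 + j12.99 Ω
  C: Z = 1/(jωC) = -j/(ω·C) = 0 - j173.2 Ω
Step 3 — Parallel combination: 1/Z_total = 1/R + 1/L + 1/C; Z_total = 0.4194 + j14.03 Ω = 14.04∠88.3° Ω.
Step 4 — Source phasor: V = 221∠-65.9° V = 90.24 - j201.7 V.
Step 5 — Ohm's law: I = V / Z_total = (90.24 - j201.7) / (0.4194 + j14.03) = -14.17 - j6.854 A.
Step 6 — Convert to polar: |I| = 15.74 A, ∠I = -154.2°.

I = 15.74∠-154.2° A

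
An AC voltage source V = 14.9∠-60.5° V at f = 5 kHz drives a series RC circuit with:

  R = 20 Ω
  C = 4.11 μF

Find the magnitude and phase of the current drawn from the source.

Step 1 — Angular frequency: ω = 2π·f = 2π·5000 = 3.142e+04 rad/s.
Step 2 — Component impedances:
  R: Z = R = 20 Ω
  C: Z = 1/(jωC) = -j/(ω·C) = 0 - j7.745 Ω
Step 3 — Series combination: Z_total = R + C = 20 - j7.745 Ω = 21.45∠-21.2° Ω.
Step 4 — Source phasor: V = 14.9∠-60.5° V = 7.337 - j12.97 V.
Step 5 — Ohm's law: I = V / Z_total = (7.337 - j12.97) / (20 - j7.745) = 0.5374 - j0.4403 A.
Step 6 — Convert to polar: |I| = 0.6947 A, ∠I = -39.3°.

I = 0.6947∠-39.3° A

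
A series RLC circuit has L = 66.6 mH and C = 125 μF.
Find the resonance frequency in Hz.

Step 1 — Resonance condition Im(Z)=0 gives ω₀ = 1/√(LC).
Step 2 — ω₀ = 1/√(0.0666·0.000125) = 346.6 rad/s.
Step 3 — f₀ = ω₀/(2π) = 55.16 Hz.

f₀ = 55.16 Hz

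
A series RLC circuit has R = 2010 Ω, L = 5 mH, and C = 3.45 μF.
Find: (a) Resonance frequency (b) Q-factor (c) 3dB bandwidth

Step 1 — Resonance: ω₀ = 1/√(LC) = 1/√(0.005·3.45e-06) = 7614 rad/s.
Step 2 — f₀ = ω₀/(2π) = 1212 Hz.
Step 3 — Series Q: Q = ω₀L/R = 7614·0.005/2010 = 0.01894.
Step 4 — Bandwidth: Δω = ω₀/Q = 4.02e+05 rad/s; BW = Δω/(2π) = 6.398e+04 Hz.

(a) f₀ = 1212 Hz  (b) Q = 0.01894  (c) BW = 6.398e+04 Hz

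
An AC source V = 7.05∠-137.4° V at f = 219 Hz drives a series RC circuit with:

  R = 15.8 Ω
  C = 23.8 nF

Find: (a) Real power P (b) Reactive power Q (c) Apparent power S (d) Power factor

Step 1 — Angular frequency: ω = 2π·f = 2π·219 = 1376 rad/s.
Step 2 — Component impedances:
  R: Z = R = 15.8 Ω
  C: Z = 1/(jωC) = -j/(ω·C) = 0 - j3.054e+04 Ω
Step 3 — Series combination: Z_total = R + C = 15.8 - j3.054e+04 Ω = 3.054e+04∠-90.0° Ω.
Step 4 — Source phasor: V = 7.05∠-137.4° V = -5.189 - j4.772 V.
Step 5 — Current: I = V / Z = 0.0001562 - j0.00017 A = 0.0002309∠-47.4° A.
Step 6 — Complex power: S = V·I* = 8.422e-07 - j0.001628 VA.
Step 7 — Real power: P = Re(S) = 8.422e-07 W.
Step 8 — Reactive power: Q = Im(S) = -0.001628 VAR.
Step 9 — Apparent power: |S| = 0.001628 VA.
Step 10 — Power factor: PF = P/|S| = 0.0005174 (leading).

(a) P = 8.422e-07 W  (b) Q = -0.001628 VAR  (c) S = 0.001628 VA  (d) PF = 0.0005174 (leading)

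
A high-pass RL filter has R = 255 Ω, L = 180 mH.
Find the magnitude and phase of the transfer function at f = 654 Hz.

Step 1 — Angular frequency: ω = 2π·654 = 4109 rad/s.
Step 2 — Transfer function: H(jω) = jωL/(R + jωL).
Step 3 — Numerator jωL = j·739.7; denominator R + jωL = 255 + j739.7.
Step 4 — H = 0.8938 + j0.3081.
Step 5 — Magnitude: |H| = 0.9454 (-0.5 dB); phase: φ = 19.0°.

|H| = 0.9454 (-0.5 dB), φ = 19.0°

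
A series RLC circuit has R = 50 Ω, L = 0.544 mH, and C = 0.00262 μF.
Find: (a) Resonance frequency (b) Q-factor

Step 1 — Resonance condition Im(Z)=0 gives ω₀ = 1/√(LC).
Step 2 — ω₀ = 1/√(0.000544·2.62e-09) = 8.376e+05 rad/s.
Step 3 — f₀ = ω₀/(2π) = 1.333e+05 Hz.
Step 4 — Series Q: Q = ω₀L/R = 8.376e+05·0.000544/50 = 9.113.

(a) f₀ = 1.333e+05 Hz  (b) Q = 9.113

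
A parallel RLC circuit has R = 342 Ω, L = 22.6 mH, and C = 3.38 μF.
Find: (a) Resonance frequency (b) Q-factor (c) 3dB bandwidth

Step 1 — Resonance: ω₀ = 1/√(LC) = 1/√(0.0226·3.38e-06) = 3618 rad/s.
Step 2 — f₀ = ω₀/(2π) = 575.8 Hz.
Step 3 — Parallel Q: Q = R/(ω₀L) = 342/(3618·0.0226) = 4.182.
Step 4 — Bandwidth: Δω = ω₀/Q = 865.1 rad/s; BW = Δω/(2π) = 137.7 Hz.

(a) f₀ = 575.8 Hz  (b) Q = 4.182  (c) BW = 137.7 Hz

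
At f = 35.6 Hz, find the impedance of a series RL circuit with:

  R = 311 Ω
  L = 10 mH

Step 1 — Angular frequency: ω = 2π·f = 2π·35.6 = 223.7 rad/s.
Step 2 — Component impedances:
  R: Z = R = 311 Ω
  L: Z = jωL = j·223.7·0.01 = 0 + j2.237 Ω
Step 3 — Series combination: Z_total = R + L = 311 + j2.237 Ω = 311∠0.4° Ω.

Z = 311 + j2.237 Ω = 311∠0.4° Ω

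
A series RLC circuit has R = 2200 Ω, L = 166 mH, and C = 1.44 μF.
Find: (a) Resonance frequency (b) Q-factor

Step 1 — Resonance condition Im(Z)=0 gives ω₀ = 1/√(LC).
Step 2 — ω₀ = 1/√(0.166·1.44e-06) = 2045 rad/s.
Step 3 — f₀ = ω₀/(2π) = 325.5 Hz.
Step 4 — Series Q: Q = ω₀L/R = 2045·0.166/2200 = 0.1543.

(a) f₀ = 325.5 Hz  (b) Q = 0.1543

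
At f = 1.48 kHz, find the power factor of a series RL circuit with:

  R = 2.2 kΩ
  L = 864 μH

Step 1 — Angular frequency: ω = 2π·f = 2π·1480 = 9299 rad/s.
Step 2 — Component impedances:
  R: Z = R = 2200 Ω
  L: Z = jωL = j·9299·0.000864 = 0 + j8.034 Ω
Step 3 — Series combination: Z_total = R + L = 2200 + j8.034 Ω = 2200∠0.2° Ω.
Step 4 — Power factor: PF = cos(φ) = Re(Z)/|Z| = 2200/2200 = 1.
Step 5 — Type: Im(Z) = 8.034 ⇒ lagging (phase φ = 0.2°).

PF = 1 (lagging, φ = 0.2°)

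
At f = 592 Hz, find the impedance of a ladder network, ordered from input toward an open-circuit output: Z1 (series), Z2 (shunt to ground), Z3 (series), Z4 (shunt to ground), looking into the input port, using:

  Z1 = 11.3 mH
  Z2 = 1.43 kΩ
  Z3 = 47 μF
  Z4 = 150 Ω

Step 1 — Angular frequency: ω = 2π·f = 2π·592 = 3720 rad/s.
Step 2 — Component impedances:
  Z1: Z = jωL = j·3720·0.0113 = 0 + j42.03 Ω
  Z2: Z = R = 1430 Ω
  Z3: Z = 1/(jωC) = -j/(ω·C) = 0 - j5.72 Ω
  Z4: Z = R = 150 Ω
Step 3 — Ladder network (open output): work backward from the far end, alternating series and parallel combinations. Z_in = 135.8 + j37.35 Ω = 140.8∠15.4° Ω.

Z = 135.8 + j37.35 Ω = 140.8∠15.4° Ω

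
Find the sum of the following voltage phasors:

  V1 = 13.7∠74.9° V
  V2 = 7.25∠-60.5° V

Step 1 — Convert each phasor to rectangular form:
  V1 = 13.7·(cos(74.9°) + j·sin(74.9°)) = 3.569 + j13.23 V
  V2 = 7.25·(cos(-60.5°) + j·sin(-60.5°)) = 3.57 - j6.31 V
Step 2 — Sum components: V_total = 7.139 + j6.917 V.
Step 3 — Convert to polar: |V_total| = 9.94 V, ∠V_total = 44.1°.

V_total = 9.94∠44.1° V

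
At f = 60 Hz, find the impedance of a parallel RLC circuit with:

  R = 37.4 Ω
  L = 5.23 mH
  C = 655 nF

Step 1 — Angular frequency: ω = 2π·f = 2π·60 = 377 rad/s.
Step 2 — Component impedances:
  R: Z = R = 37.4 Ω
  L: Z = jωL = j·377·0.00523 = 0 + j1.972 Ω
  C: Z = 1/(jωC) = -j/(ω·C) = 0 - j4050 Ω
Step 3 — Parallel combination: 1/Z_total = 1/R + 1/L + 1/C; Z_total = 0.1038 + j1.967 Ω = 1.97∠87.0° Ω.

Z = 0.1038 + j1.967 Ω = 1.97∠87.0° Ω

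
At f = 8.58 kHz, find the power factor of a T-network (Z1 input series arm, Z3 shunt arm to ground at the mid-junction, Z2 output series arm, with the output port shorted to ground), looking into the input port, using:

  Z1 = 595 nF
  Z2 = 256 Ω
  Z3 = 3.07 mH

Step 1 — Angular frequency: ω = 2π·f = 2π·8580 = 5.391e+04 rad/s.
Step 2 — Component impedances:
  Z1: Z = 1/(jωC) = -j/(ω·C) = 0 - j31.18 Ω
  Z2: Z = R = 256 Ω
  Z3: Z = jωL = j·5.391e+04·0.00307 = 0 + j165.5 Ω
Step 3 — With the output port shorted to ground, the output series arm Z2 runs from the junction to ground; the shunt arm Z3 also runs from the junction to ground. They appear in parallel: Z3 || Z2 = 75.46 + j116.7 Ω.
Step 4 — Series with input arm Z1: Z_in = Z1 + (Z3 || Z2) = 75.46 + j85.54 Ω = 114.1∠48.6° Ω.
Step 5 — Power factor: PF = cos(φ) = Re(Z)/|Z| = 75.459/114.07 = 0.6615.
Step 6 — Type: Im(Z) = 85.54 ⇒ lagging (phase φ = 48.6°).

PF = 0.6615 (lagging, φ = 48.6°)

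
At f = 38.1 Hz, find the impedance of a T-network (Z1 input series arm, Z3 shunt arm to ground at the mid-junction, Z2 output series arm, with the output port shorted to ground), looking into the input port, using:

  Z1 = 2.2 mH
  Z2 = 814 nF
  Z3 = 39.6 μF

Step 1 — Angular frequency: ω = 2π·f = 2π·38.1 = 239.4 rad/s.
Step 2 — Component impedances:
  Z1: Z = jωL = j·239.4·0.0022 = 0 + j0.5267 Ω
  Z2: Z = 1/(jωC) = -j/(ω·C) = 0 - j5132 Ω
  Z3: Z = 1/(jωC) = -j/(ω·C) = 0 - j105.5 Ω
Step 3 — With the output port shorted to ground, the output series arm Z2 runs from the junction to ground; the shunt arm Z3 also runs from the junction to ground. They appear in parallel: Z3 || Z2 = 0 - j103.4 Ω.
Step 4 — Series with input arm Z1: Z_in = Z1 + (Z3 || Z2) = 0 - j102.8 Ω = 102.8∠-90.0° Ω.

Z = 0 - j102.8 Ω = 102.8∠-90.0° Ω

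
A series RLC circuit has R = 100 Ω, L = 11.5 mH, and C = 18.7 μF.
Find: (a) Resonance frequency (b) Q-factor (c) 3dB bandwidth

Step 1 — Resonance: ω₀ = 1/√(LC) = 1/√(0.0115·1.87e-05) = 2156 rad/s.
Step 2 — f₀ = ω₀/(2π) = 343.2 Hz.
Step 3 — Series Q: Q = ω₀L/R = 2156·0.0115/100 = 0.248.
Step 4 — Bandwidth: Δω = ω₀/Q = 8696 rad/s; BW = Δω/(2π) = 1384 Hz.

(a) f₀ = 343.2 Hz  (b) Q = 0.248  (c) BW = 1384 Hz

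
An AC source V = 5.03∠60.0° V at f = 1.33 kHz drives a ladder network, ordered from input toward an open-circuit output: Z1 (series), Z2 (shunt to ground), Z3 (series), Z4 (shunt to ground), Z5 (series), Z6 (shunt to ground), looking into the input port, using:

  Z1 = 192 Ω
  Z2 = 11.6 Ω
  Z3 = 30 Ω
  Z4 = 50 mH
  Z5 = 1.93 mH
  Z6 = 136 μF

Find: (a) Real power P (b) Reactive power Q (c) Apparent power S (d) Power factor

Step 1 — Angular frequency: ω = 2π·f = 2π·1330 = 8357 rad/s.
Step 2 — Component impedances:
  Z1: Z = R = 192 Ω
  Z2: Z = R = 11.6 Ω
  Z3: Z = R = 30 Ω
  Z4: Z = jωL = j·8357·0.05 = 0 + j417.8 Ω
  Z5: Z = jωL = j·8357·0.00193 = 0 + j16.13 Ω
  Z6: Z = 1/(jωC) = -j/(ω·C) = 0 - j0.8799 Ω
Step 3 — Ladder network (open output): work backward from the far end, alternating series and parallel combinations. Z_in = 200.7 + j1.017 Ω = 200.7∠0.3° Ω.
Step 4 — Source phasor: V = 5.03∠60.0° V = 2.515 + j4.356 V.
Step 5 — Current: I = V / Z = 0.01264 + j0.02164 A = 0.02506∠59.7° A.
Step 6 — Complex power: S = V·I* = 0.126 + j0.0006385 VA.
Step 7 — Real power: P = Re(S) = 0.126 W.
Step 8 — Reactive power: Q = Im(S) = 0.0006385 VAR.
Step 9 — Apparent power: |S| = 0.126 VA.
Step 10 — Power factor: PF = P/|S| = 1 (lagging).

(a) P = 0.126 W  (b) Q = 0.0006385 VAR  (c) S = 0.126 VA  (d) PF = 1 (lagging)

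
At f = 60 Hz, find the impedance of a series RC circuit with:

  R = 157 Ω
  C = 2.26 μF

Step 1 — Angular frequency: ω = 2π·f = 2π·60 = 377 rad/s.
Step 2 — Component impedances:
  R: Z = R = 157 Ω
  C: Z = 1/(jωC) = -j/(ω·C) = 0 - j1174 Ω
Step 3 — Series combination: Z_total = R + C = 157 - j1174 Ω = 1184∠-82.4° Ω.

Z = 157 - j1174 Ω = 1184∠-82.4° Ω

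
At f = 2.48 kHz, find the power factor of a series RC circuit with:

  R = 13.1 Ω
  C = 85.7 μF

Step 1 — Angular frequency: ω = 2π·f = 2π·2480 = 1.558e+04 rad/s.
Step 2 — Component impedances:
  R: Z = R = 13.1 Ω
  C: Z = 1/(jωC) = -j/(ω·C) = 0 - j0.7488 Ω
Step 3 — Series combination: Z_total = R + C = 13.1 - j0.7488 Ω = 13.12∠-3.3° Ω.
Step 4 — Power factor: PF = cos(φ) = Re(Z)/|Z| = 13.1/13.121 = 0.9984.
Step 5 — Type: Im(Z) = -0.7488 ⇒ leading (phase φ = -3.3°).

PF = 0.9984 (leading, φ = -3.3°)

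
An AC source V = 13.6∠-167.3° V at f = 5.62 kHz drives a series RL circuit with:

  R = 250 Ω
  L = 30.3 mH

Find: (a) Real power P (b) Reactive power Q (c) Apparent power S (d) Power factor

Step 1 — Angular frequency: ω = 2π·f = 2π·5620 = 3.531e+04 rad/s.
Step 2 — Component impedances:
  R: Z = R = 250 Ω
  L: Z = jωL = j·3.531e+04·0.0303 = 0 + j1070 Ω
Step 3 — Series combination: Z_total = R + L = 250 + j1070 Ω = 1099∠76.8° Ω.
Step 4 — Source phasor: V = 13.6∠-167.3° V = -13.27 - j2.99 V.
Step 5 — Current: I = V / Z = -0.005397 + j0.01114 A = 0.01238∠115.9° A.
Step 6 — Complex power: S = V·I* = 0.0383 + j0.1639 VA.
Step 7 — Real power: P = Re(S) = 0.0383 W.
Step 8 — Reactive power: Q = Im(S) = 0.1639 VAR.
Step 9 — Apparent power: |S| = 0.1683 VA.
Step 10 — Power factor: PF = P/|S| = 0.2275 (lagging).

(a) P = 0.0383 W  (b) Q = 0.1639 VAR  (c) S = 0.1683 VA  (d) PF = 0.2275 (lagging)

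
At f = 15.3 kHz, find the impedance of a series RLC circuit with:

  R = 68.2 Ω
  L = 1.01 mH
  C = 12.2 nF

Step 1 — Angular frequency: ω = 2π·f = 2π·1.53e+04 = 9.613e+04 rad/s.
Step 2 — Component impedances:
  R: Z = R = 68.2 Ω
  L: Z = jωL = j·9.613e+04·0.00101 = 0 + j97.09 Ω
  C: Z = 1/(jωC) = -j/(ω·C) = 0 - j852.6 Ω
Step 3 — Series combination: Z_total = R + L + C = 68.2 - j755.6 Ω = 758.6∠-84.8° Ω.

Z = 68.2 - j755.6 Ω = 758.6∠-84.8° Ω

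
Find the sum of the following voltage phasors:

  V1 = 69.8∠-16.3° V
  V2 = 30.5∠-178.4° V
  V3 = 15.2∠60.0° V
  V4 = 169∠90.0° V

Step 1 — Convert each phasor to rectangular form:
  V1 = 69.8·(cos(-16.3°) + j·sin(-16.3°)) = 66.99 - j19.59 V
  V2 = 30.5·(cos(-178.4°) + j·sin(-178.4°)) = -30.49 - j0.8516 V
  V3 = 15.2·(cos(60.0°) + j·sin(60.0°)) = 7.6 + j13.16 V
  V4 = 169·(cos(90.0°) + j·sin(90.0°)) = 0 + j169 V
Step 2 — Sum components: V_total = 44.11 + j161.7 V.
Step 3 — Convert to polar: |V_total| = 167.6 V, ∠V_total = 74.7°.

V_total = 167.6∠74.7° V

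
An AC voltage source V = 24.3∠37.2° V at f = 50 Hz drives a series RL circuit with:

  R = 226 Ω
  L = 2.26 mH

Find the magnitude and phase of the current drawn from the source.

Step 1 — Angular frequency: ω = 2π·f = 2π·50 = 314.2 rad/s.
Step 2 — Component impedances:
  R: Z = R = 226 Ω
  L: Z = jωL = j·314.2·0.00226 = 0 + j0.71 Ω
Step 3 — Series combination: Z_total = R + L = 226 + j0.71 Ω = 226∠0.2° Ω.
Step 4 — Source phasor: V = 24.3∠37.2° V = 19.36 + j14.69 V.
Step 5 — Ohm's law: I = V / Z_total = (19.36 + j14.69) / (226 + j0.71) = 0.08585 + j0.06474 A.
Step 6 — Convert to polar: |I| = 0.1075 A, ∠I = 37.0°.

I = 0.1075∠37.0° A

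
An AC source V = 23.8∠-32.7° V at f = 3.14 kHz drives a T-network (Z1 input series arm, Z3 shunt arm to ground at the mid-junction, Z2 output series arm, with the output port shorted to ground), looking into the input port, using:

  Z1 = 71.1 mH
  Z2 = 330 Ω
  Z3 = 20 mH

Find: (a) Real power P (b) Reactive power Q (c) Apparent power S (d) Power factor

Step 1 — Angular frequency: ω = 2π·f = 2π·3140 = 1.973e+04 rad/s.
Step 2 — Component impedances:
  Z1: Z = jωL = j·1.973e+04·0.0711 = 0 + j1403 Ω
  Z2: Z = R = 330 Ω
  Z3: Z = jωL = j·1.973e+04·0.02 = 0 + j394.6 Ω
Step 3 — With the output port shorted to ground, the output series arm Z2 runs from the junction to ground; the shunt arm Z3 also runs from the junction to ground. They appear in parallel: Z3 || Z2 = 194.2 + j162.4 Ω.
Step 4 — Series with input arm Z1: Z_in = Z1 + (Z3 || Z2) = 194.2 + j1565 Ω = 1577∠82.9° Ω.
Step 5 — Source phasor: V = 23.8∠-32.7° V = 20.03 - j12.86 V.
Step 6 — Current: I = V / Z = -0.006527 - j0.01361 A = 0.01509∠-115.6° A.
Step 7 — Complex power: S = V·I* = 0.04422 + j0.3564 VA.
Step 8 — Real power: P = Re(S) = 0.04422 W.
Step 9 — Reactive power: Q = Im(S) = 0.3564 VAR.
Step 10 — Apparent power: |S| = 0.3592 VA.
Step 11 — Power factor: PF = P/|S| = 0.1231 (lagging).

(a) P = 0.04422 W  (b) Q = 0.3564 VAR  (c) S = 0.3592 VA  (d) PF = 0.1231 (lagging)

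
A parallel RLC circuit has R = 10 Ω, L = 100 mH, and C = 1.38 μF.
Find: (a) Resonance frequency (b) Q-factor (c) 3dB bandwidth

Step 1 — Resonance: ω₀ = 1/√(LC) = 1/√(0.1·1.38e-06) = 2692 rad/s.
Step 2 — f₀ = ω₀/(2π) = 428.4 Hz.
Step 3 — Parallel Q: Q = R/(ω₀L) = 10/(2692·0.1) = 0.03715.
Step 4 — Bandwidth: Δω = ω₀/Q = 7.246e+04 rad/s; BW = Δω/(2π) = 1.153e+04 Hz.

(a) f₀ = 428.4 Hz  (b) Q = 0.03715  (c) BW = 1.153e+04 Hz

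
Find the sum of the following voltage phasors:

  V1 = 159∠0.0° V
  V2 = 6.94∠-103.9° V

Step 1 — Convert each phasor to rectangular form:
  V1 = 159·(cos(0.0°) + j·sin(0.0°)) = 159 V
  V2 = 6.94·(cos(-103.9°) + j·sin(-103.9°)) = -1.667 - j6.737 V
Step 2 — Sum components: V_total = 157.3 - j6.737 V.
Step 3 — Convert to polar: |V_total| = 157.5 V, ∠V_total = -2.5°.

V_total = 157.5∠-2.5° V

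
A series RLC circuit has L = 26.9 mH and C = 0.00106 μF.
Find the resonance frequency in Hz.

Step 1 — Resonance condition Im(Z)=0 gives ω₀ = 1/√(LC).
Step 2 — ω₀ = 1/√(0.0269·1.06e-09) = 1.873e+05 rad/s.
Step 3 — f₀ = ω₀/(2π) = 2.981e+04 Hz.

f₀ = 2.981e+04 Hz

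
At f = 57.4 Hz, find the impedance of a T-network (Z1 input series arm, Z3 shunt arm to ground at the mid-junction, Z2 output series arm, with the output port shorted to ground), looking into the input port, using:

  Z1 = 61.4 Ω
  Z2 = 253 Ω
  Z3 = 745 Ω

Step 1 — Angular frequency: ω = 2π·f = 2π·57.4 = 360.7 rad/s.
Step 2 — Component impedances:
  Z1: Z = R = 61.4 Ω
  Z2: Z = R = 253 Ω
  Z3: Z = R = 745 Ω
Step 3 — With the output port shorted to ground, the output series arm Z2 runs from the junction to ground; the shunt arm Z3 also runs from the junction to ground. They appear in parallel: Z3 || Z2 = 188.9 Ω.
Step 4 — Series with input arm Z1: Z_in = Z1 + (Z3 || Z2) = 250.3 Ω = 250.3∠0.0° Ω.

Z = 250.3 Ω = 250.3∠0.0° Ω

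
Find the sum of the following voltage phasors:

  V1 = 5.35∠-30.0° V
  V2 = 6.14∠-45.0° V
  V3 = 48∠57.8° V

Step 1 — Convert each phasor to rectangular form:
  V1 = 5.35·(cos(-30.0°) + j·sin(-30.0°)) = 4.633 - j2.675 V
  V2 = 6.14·(cos(-45.0°) + j·sin(-45.0°)) = 4.342 - j4.342 V
  V3 = 48·(cos(57.8°) + j·sin(57.8°)) = 25.58 + j40.62 V
Step 2 — Sum components: V_total = 34.55 + j33.6 V.
Step 3 — Convert to polar: |V_total| = 48.2 V, ∠V_total = 44.2°.

V_total = 48.2∠44.2° V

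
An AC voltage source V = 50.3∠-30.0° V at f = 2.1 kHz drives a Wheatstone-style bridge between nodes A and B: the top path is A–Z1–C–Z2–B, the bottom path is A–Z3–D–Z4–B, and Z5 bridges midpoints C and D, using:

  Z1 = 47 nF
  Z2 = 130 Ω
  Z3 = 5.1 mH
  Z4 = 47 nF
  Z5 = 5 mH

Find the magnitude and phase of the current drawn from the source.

Step 1 — Angular frequency: ω = 2π·f = 2π·2100 = 1.319e+04 rad/s.
Step 2 — Component impedances:
  Z1: Z = 1/(jωC) = -j/(ω·C) = 0 - j1613 Ω
  Z2: Z = R = 130 Ω
  Z3: Z = jωL = j·1.319e+04·0.0051 = 0 + j67.29 Ω
  Z4: Z = 1/(jωC) = -j/(ω·C) = 0 - j1613 Ω
  Z5: Z = jωL = j·1.319e+04·0.005 = 0 + j65.97 Ω
Step 3 — Bridge requires nodal analysis (the Z5 bridge couples midpoints C and D, so the two paths cannot be reduced to a simple series/parallel combination). Setting node B to ground and injecting 1 A at node A, the 3-node admittance system at A, C, D solves to V_A = Z_AB = 141.4 + j136.7 Ω = 196.7∠44.0° Ω.
Step 4 — Source phasor: V = 50.3∠-30.0° V = 43.56 - j25.15 V.
Step 5 — Ohm's law: I = V / Z_total = (43.56 - j25.15) / (141.4 + j136.7) = 0.07034 - j0.2459 A.
Step 6 — Convert to polar: |I| = 0.2557 A, ∠I = -74.0°.

I = 0.2557∠-74.0° A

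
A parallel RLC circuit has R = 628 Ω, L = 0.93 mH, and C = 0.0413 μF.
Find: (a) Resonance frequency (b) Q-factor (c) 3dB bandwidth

Step 1 — Resonance: ω₀ = 1/√(LC) = 1/√(0.00093·4.13e-08) = 1.614e+05 rad/s.
Step 2 — f₀ = ω₀/(2π) = 2.568e+04 Hz.
Step 3 — Parallel Q: Q = R/(ω₀L) = 628/(1.614e+05·0.00093) = 4.185.
Step 4 — Bandwidth: Δω = ω₀/Q = 3.856e+04 rad/s; BW = Δω/(2π) = 6136 Hz.

(a) f₀ = 2.568e+04 Hz  (b) Q = 4.185  (c) BW = 6136 Hz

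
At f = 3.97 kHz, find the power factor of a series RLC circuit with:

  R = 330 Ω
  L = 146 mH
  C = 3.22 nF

Step 1 — Angular frequency: ω = 2π·f = 2π·3970 = 2.494e+04 rad/s.
Step 2 — Component impedances:
  R: Z = R = 330 Ω
  L: Z = jωL = j·2.494e+04·0.146 = 0 + j3642 Ω
  C: Z = 1/(jωC) = -j/(ω·C) = 0 - j1.245e+04 Ω
Step 3 — Series combination: Z_total = R + L + C = 330 - j8808 Ω = 8814∠-87.9° Ω.
Step 4 — Power factor: PF = cos(φ) = Re(Z)/|Z| = 330/8814 = 0.03744.
Step 5 — Type: Im(Z) = -8808 ⇒ leading (phase φ = -87.9°).

PF = 0.03744 (leading, φ = -87.9°)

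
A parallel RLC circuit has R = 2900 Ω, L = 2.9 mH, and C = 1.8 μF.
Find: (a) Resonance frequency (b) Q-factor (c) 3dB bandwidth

Step 1 — Resonance: ω₀ = 1/√(LC) = 1/√(0.0029·1.8e-06) = 1.384e+04 rad/s.
Step 2 — f₀ = ω₀/(2π) = 2203 Hz.
Step 3 — Parallel Q: Q = R/(ω₀L) = 2900/(1.384e+04·0.0029) = 72.25.
Step 4 — Bandwidth: Δω = ω₀/Q = 191.6 rad/s; BW = Δω/(2π) = 30.49 Hz.

(a) f₀ = 2203 Hz  (b) Q = 72.25  (c) BW = 30.49 Hz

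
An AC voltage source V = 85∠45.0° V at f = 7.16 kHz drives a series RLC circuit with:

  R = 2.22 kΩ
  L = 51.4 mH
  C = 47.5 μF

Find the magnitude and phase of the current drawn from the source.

Step 1 — Angular frequency: ω = 2π·f = 2π·7160 = 4.499e+04 rad/s.
Step 2 — Component impedances:
  R: Z = R = 2220 Ω
  L: Z = jωL = j·4.499e+04·0.0514 = 0 + j2312 Ω
  C: Z = 1/(jωC) = -j/(ω·C) = 0 - j0.468 Ω
Step 3 — Series combination: Z_total = R + L + C = 2220 + j2312 Ω = 3205∠46.2° Ω.
Step 4 — Source phasor: V = 85∠45.0° V = 60.1 + j60.1 V.
Step 5 — Ohm's law: I = V / Z_total = (60.1 + j60.1) / (2220 + j2312) = 0.02651 - j0.0005376 A.
Step 6 — Convert to polar: |I| = 0.02652 A, ∠I = -1.2°.

I = 0.02652∠-1.2° A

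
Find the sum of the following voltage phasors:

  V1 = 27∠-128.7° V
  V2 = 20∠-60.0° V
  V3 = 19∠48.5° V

Step 1 — Convert each phasor to rectangular form:
  V1 = 27·(cos(-128.7°) + j·sin(-128.7°)) = -16.88 - j21.07 V
  V2 = 20·(cos(-60.0°) + j·sin(-60.0°)) = 10 - j17.32 V
  V3 = 19·(cos(48.5°) + j·sin(48.5°)) = 12.59 + j14.23 V
Step 2 — Sum components: V_total = 5.708 - j24.16 V.
Step 3 — Convert to polar: |V_total| = 24.83 V, ∠V_total = -76.7°.

V_total = 24.83∠-76.7° V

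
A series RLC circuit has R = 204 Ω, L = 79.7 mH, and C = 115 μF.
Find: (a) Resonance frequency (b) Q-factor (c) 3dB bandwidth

Step 1 — Resonance condition Im(Z)=0 gives ω₀ = 1/√(LC).
Step 2 — ω₀ = 1/√(0.0797·0.000115) = 330.3 rad/s.
Step 3 — f₀ = ω₀/(2π) = 52.57 Hz.
Step 4 — Series Q: Q = ω₀L/R = 330.3·0.0797/204 = 0.129.
Step 5 — 3dB bandwidth: Δω = ω₀/Q = 2560 rad/s; BW = Δω/(2π) = 407.4 Hz.

(a) f₀ = 52.57 Hz  (b) Q = 0.129  (c) BW = 407.4 Hz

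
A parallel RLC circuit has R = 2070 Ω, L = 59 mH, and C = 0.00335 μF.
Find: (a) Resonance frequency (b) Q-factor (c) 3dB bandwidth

Step 1 — Resonance: ω₀ = 1/√(LC) = 1/√(0.059·3.35e-09) = 7.113e+04 rad/s.
Step 2 — f₀ = ω₀/(2π) = 1.132e+04 Hz.
Step 3 — Parallel Q: Q = R/(ω₀L) = 2070/(7.113e+04·0.059) = 0.4932.
Step 4 — Bandwidth: Δω = ω₀/Q = 1.442e+05 rad/s; BW = Δω/(2π) = 2.295e+04 Hz.

(a) f₀ = 1.132e+04 Hz  (b) Q = 0.4932  (c) BW = 2.295e+04 Hz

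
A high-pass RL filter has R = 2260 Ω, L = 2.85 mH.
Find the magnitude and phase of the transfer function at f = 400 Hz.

Step 1 — Angular frequency: ω = 2π·400 = 2513 rad/s.
Step 2 — Transfer function: H(jω) = jωL/(R + jωL).
Step 3 — Numerator jωL = j·7.163; denominator R + jωL = 2260 + j7.163.
Step 4 — H = 1.004e-05 + j0.003169.
Step 5 — Magnitude: |H| = 0.003169 (-50.0 dB); phase: φ = 89.8°.

|H| = 0.003169 (-50.0 dB), φ = 89.8°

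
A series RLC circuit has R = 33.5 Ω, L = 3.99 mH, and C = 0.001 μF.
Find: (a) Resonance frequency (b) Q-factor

Step 1 — Resonance condition Im(Z)=0 gives ω₀ = 1/√(LC).
Step 2 — ω₀ = 1/√(0.00399·1e-09) = 5.006e+05 rad/s.
Step 3 — f₀ = ω₀/(2π) = 7.968e+04 Hz.
Step 4 — Series Q: Q = ω₀L/R = 5.006e+05·0.00399/33.5 = 59.63.

(a) f₀ = 7.968e+04 Hz  (b) Q = 59.63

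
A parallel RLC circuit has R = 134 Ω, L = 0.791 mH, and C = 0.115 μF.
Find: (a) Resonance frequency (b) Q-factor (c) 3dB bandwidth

Step 1 — Resonance: ω₀ = 1/√(LC) = 1/√(0.000791·1.15e-07) = 1.048e+05 rad/s.
Step 2 — f₀ = ω₀/(2π) = 1.669e+04 Hz.
Step 3 — Parallel Q: Q = R/(ω₀L) = 134/(1.048e+05·0.000791) = 1.616.
Step 4 — Bandwidth: Δω = ω₀/Q = 6.489e+04 rad/s; BW = Δω/(2π) = 1.033e+04 Hz.

(a) f₀ = 1.669e+04 Hz  (b) Q = 1.616  (c) BW = 1.033e+04 Hz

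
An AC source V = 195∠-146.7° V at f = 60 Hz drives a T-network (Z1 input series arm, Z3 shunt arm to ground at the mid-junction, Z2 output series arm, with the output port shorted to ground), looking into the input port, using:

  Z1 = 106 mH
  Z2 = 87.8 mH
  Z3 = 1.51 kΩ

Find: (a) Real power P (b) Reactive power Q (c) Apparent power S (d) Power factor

Step 1 — Angular frequency: ω = 2π·f = 2π·60 = 377 rad/s.
Step 2 — Component impedances:
  Z1: Z = jωL = j·377·0.106 = 0 + j39.96 Ω
  Z2: Z = jωL = j·377·0.0878 = 0 + j33.1 Ω
  Z3: Z = R = 1510 Ω
Step 3 — With the output port shorted to ground, the output series arm Z2 runs from the junction to ground; the shunt arm Z3 also runs from the junction to ground. They appear in parallel: Z3 || Z2 = 0.7252 + j33.08 Ω.
Step 4 — Series with input arm Z1: Z_in = Z1 + (Z3 || Z2) = 0.7252 + j73.04 Ω = 73.05∠89.4° Ω.
Step 5 — Source phasor: V = 195∠-146.7° V = -163 - j107.1 V.
Step 6 — Current: I = V / Z = -1.488 + j2.216 A = 2.669∠123.9° A.
Step 7 — Complex power: S = V·I* = 5.168 + j520.5 VA.
Step 8 — Real power: P = Re(S) = 5.168 W.
Step 9 — Reactive power: Q = Im(S) = 520.5 VAR.
Step 10 — Apparent power: |S| = 520.5 VA.
Step 11 — Power factor: PF = P/|S| = 0.009928 (lagging).

(a) P = 5.168 W  (b) Q = 520.5 VAR  (c) S = 520.5 VA  (d) PF = 0.009928 (lagging)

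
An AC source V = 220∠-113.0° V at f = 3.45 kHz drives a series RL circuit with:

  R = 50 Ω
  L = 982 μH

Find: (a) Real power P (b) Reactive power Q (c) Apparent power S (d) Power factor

Step 1 — Angular frequency: ω = 2π·f = 2π·3450 = 2.168e+04 rad/s.
Step 2 — Component impedances:
  R: Z = R = 50 Ω
  L: Z = jωL = j·2.168e+04·0.000982 = 0 + j21.29 Ω
Step 3 — Series combination: Z_total = R + L = 50 + j21.29 Ω = 54.34∠23.1° Ω.
Step 4 — Source phasor: V = 220∠-113.0° V = -85.96 - j202.5 V.
Step 5 — Current: I = V / Z = -2.915 - j2.809 A = 4.048∠-136.1° A.
Step 6 — Complex power: S = V·I* = 819.5 + j348.9 VA.
Step 7 — Real power: P = Re(S) = 819.5 W.
Step 8 — Reactive power: Q = Im(S) = 348.9 VAR.
Step 9 — Apparent power: |S| = 890.6 VA.
Step 10 — Power factor: PF = P/|S| = 0.9201 (lagging).

(a) P = 819.5 W  (b) Q = 348.9 VAR  (c) S = 890.6 VA  (d) PF = 0.9201 (lagging)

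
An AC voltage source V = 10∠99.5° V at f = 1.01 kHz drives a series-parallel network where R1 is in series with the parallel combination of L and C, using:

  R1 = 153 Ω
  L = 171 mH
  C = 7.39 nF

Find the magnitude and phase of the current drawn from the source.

Step 1 — Angular frequency: ω = 2π·f = 2π·1010 = 6346 rad/s.
Step 2 — Component impedances:
  R1: Z = R = 153 Ω
  L: Z = jωL = j·6346·0.171 = 0 + j1085 Ω
  C: Z = 1/(jωC) = -j/(ω·C) = 0 - j2.132e+04 Ω
Step 3 — Parallel branch: L || C = 1/(1/L + 1/C) = 0 + j1143 Ω.
Step 4 — Series with R1: Z_total = R1 + (L || C) = 153 + j1143 Ω = 1154∠82.4° Ω.
Step 5 — Source phasor: V = 10∠99.5° V = -1.65 + j9.863 V.
Step 6 — Ohm's law: I = V / Z_total = (-1.65 + j9.863) / (153 + j1143) = 0.008285 + j0.002552 A.
Step 7 — Convert to polar: |I| = 0.008669 A, ∠I = 17.1°.

I = 0.008669∠17.1° A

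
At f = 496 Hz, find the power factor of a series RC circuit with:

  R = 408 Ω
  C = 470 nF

Step 1 — Angular frequency: ω = 2π·f = 2π·496 = 3116 rad/s.
Step 2 — Component impedances:
  R: Z = R = 408 Ω
  C: Z = 1/(jωC) = -j/(ω·C) = 0 - j682.7 Ω
Step 3 — Series combination: Z_total = R + C = 408 - j682.7 Ω = 795.3∠-59.1° Ω.
Step 4 — Power factor: PF = cos(φ) = Re(Z)/|Z| = 408/795.3 = 0.513.
Step 5 — Type: Im(Z) = -682.7 ⇒ leading (phase φ = -59.1°).

PF = 0.513 (leading, φ = -59.1°)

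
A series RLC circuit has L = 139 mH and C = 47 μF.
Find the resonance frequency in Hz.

Step 1 — Resonance condition Im(Z)=0 gives ω₀ = 1/√(LC).
Step 2 — ω₀ = 1/√(0.139·4.7e-05) = 391.2 rad/s.
Step 3 — f₀ = ω₀/(2π) = 62.27 Hz.

f₀ = 62.27 Hz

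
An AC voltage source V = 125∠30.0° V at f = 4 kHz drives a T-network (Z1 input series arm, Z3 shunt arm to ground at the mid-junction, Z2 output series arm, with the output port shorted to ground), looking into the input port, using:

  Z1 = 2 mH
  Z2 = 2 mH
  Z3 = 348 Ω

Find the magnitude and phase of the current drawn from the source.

Step 1 — Angular frequency: ω = 2π·f = 2π·4000 = 2.513e+04 rad/s.
Step 2 — Component impedances:
  Z1: Z = jωL = j·2.513e+04·0.002 = 0 + j50.27 Ω
  Z2: Z = jωL = j·2.513e+04·0.002 = 0 + j50.27 Ω
  Z3: Z = R = 348 Ω
Step 3 — With the output port shorted to ground, the output series arm Z2 runs from the junction to ground; the shunt arm Z3 also runs from the junction to ground. They appear in parallel: Z3 || Z2 = 7.112 + j49.24 Ω.
Step 4 — Series with input arm Z1: Z_in = Z1 + (Z3 || Z2) = 7.112 + j99.5 Ω = 99.76∠85.9° Ω.
Step 5 — Source phasor: V = 125∠30.0° V = 108.3 + j62.5 V.
Step 6 — Ohm's law: I = V / Z_total = (108.3 + j62.5) / (7.112 + j99.5) = 0.7023 - j1.038 A.
Step 7 — Convert to polar: |I| = 1.253 A, ∠I = -55.9°.

I = 1.253∠-55.9° A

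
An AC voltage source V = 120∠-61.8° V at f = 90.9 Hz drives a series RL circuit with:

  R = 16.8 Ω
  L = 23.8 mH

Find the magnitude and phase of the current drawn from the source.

Step 1 — Angular frequency: ω = 2π·f = 2π·90.9 = 571.1 rad/s.
Step 2 — Component impedances:
  R: Z = R = 16.8 Ω
  L: Z = jωL = j·571.1·0.0238 = 0 + j13.59 Ω
Step 3 — Series combination: Z_total = R + L = 16.8 + j13.59 Ω = 21.61∠39.0° Ω.
Step 4 — Source phasor: V = 120∠-61.8° V = 56.71 - j105.8 V.
Step 5 — Ohm's law: I = V / Z_total = (56.71 - j105.8) / (16.8 + j13.59) = -1.038 - j5.455 A.
Step 6 — Convert to polar: |I| = 5.553 A, ∠I = -100.8°.

I = 5.553∠-100.8° A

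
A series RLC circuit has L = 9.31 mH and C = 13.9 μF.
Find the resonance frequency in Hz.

Step 1 — Resonance condition Im(Z)=0 gives ω₀ = 1/√(LC).
Step 2 — ω₀ = 1/√(0.00931·1.39e-05) = 2780 rad/s.
Step 3 — f₀ = ω₀/(2π) = 442.4 Hz.

f₀ = 442.4 Hz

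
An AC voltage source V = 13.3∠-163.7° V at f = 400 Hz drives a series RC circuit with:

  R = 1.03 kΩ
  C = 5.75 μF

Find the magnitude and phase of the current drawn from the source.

Step 1 — Angular frequency: ω = 2π·f = 2π·400 = 2513 rad/s.
Step 2 — Component impedances:
  R: Z = R = 1030 Ω
  C: Z = 1/(jωC) = -j/(ω·C) = 0 - j69.2 Ω
Step 3 — Series combination: Z_total = R + C = 1030 - j69.2 Ω = 1032∠-3.8° Ω.
Step 4 — Source phasor: V = 13.3∠-163.7° V = -12.77 - j3.733 V.
Step 5 — Ohm's law: I = V / Z_total = (-12.77 - j3.733) / (1030 - j69.2) = -0.0121 - j0.004437 A.
Step 6 — Convert to polar: |I| = 0.01288 A, ∠I = -159.9°.

I = 0.01288∠-159.9° A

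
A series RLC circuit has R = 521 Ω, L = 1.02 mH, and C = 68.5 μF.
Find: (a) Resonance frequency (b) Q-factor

Step 1 — Resonance condition Im(Z)=0 gives ω₀ = 1/√(LC).
Step 2 — ω₀ = 1/√(0.00102·6.85e-05) = 3783 rad/s.
Step 3 — f₀ = ω₀/(2π) = 602.1 Hz.
Step 4 — Series Q: Q = ω₀L/R = 3783·0.00102/521 = 0.007407.

(a) f₀ = 602.1 Hz  (b) Q = 0.007407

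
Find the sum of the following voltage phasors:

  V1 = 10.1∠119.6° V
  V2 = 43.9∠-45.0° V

Step 1 — Convert each phasor to rectangular form:
  V1 = 10.1·(cos(119.6°) + j·sin(119.6°)) = -4.989 + j8.782 V
  V2 = 43.9·(cos(-45.0°) + j·sin(-45.0°)) = 31.04 - j31.04 V
Step 2 — Sum components: V_total = 26.05 - j22.26 V.
Step 3 — Convert to polar: |V_total| = 34.27 V, ∠V_total = -40.5°.

V_total = 34.27∠-40.5° V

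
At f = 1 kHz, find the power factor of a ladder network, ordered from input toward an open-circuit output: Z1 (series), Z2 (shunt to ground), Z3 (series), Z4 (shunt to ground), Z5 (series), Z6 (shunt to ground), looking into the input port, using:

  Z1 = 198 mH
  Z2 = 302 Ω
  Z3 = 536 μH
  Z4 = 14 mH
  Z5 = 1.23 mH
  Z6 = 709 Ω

Step 1 — Angular frequency: ω = 2π·f = 2π·1000 = 6283 rad/s.
Step 2 — Component impedances:
  Z1: Z = jωL = j·6283·0.198 = 0 + j1244 Ω
  Z2: Z = R = 302 Ω
  Z3: Z = jωL = j·6283·0.000536 = 0 + j3.368 Ω
  Z4: Z = jωL = j·6283·0.014 = 0 + j87.96 Ω
  Z5: Z = jωL = j·6283·0.00123 = 0 + j7.728 Ω
  Z6: Z = R = 709 Ω
Step 3 — Ladder network (open output): work backward from the far end, alternating series and parallel combinations. Z_in = 32.61 + j1322 Ω = 1322∠88.6° Ω.
Step 4 — Power factor: PF = cos(φ) = Re(Z)/|Z| = 32.61/1322 = 0.02467.
Step 5 — Type: Im(Z) = 1322 ⇒ lagging (phase φ = 88.6°).

PF = 0.02467 (lagging, φ = 88.6°)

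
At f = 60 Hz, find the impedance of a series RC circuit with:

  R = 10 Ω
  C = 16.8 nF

Step 1 — Angular frequency: ω = 2π·f = 2π·60 = 377 rad/s.
Step 2 — Component impedances:
  R: Z = R = 10 Ω
  C: Z = 1/(jωC) = -j/(ω·C) = 0 - j1.579e+05 Ω
Step 3 — Series combination: Z_total = R + C = 10 - j1.579e+05 Ω = 1.579e+05∠-90.0° Ω.

Z = 10 - j1.579e+05 Ω = 1.579e+05∠-90.0° Ω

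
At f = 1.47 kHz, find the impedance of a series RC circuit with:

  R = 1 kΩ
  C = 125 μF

Step 1 — Angular frequency: ω = 2π·f = 2π·1470 = 9236 rad/s.
Step 2 — Component impedances:
  R: Z = R = 1000 Ω
  C: Z = 1/(jωC) = -j/(ω·C) = 0 - j0.8661 Ω
Step 3 — Series combination: Z_total = R + C = 1000 - j0.8661 Ω = 1000∠-0.0° Ω.

Z = 1000 - j0.8661 Ω = 1000∠-0.0° Ω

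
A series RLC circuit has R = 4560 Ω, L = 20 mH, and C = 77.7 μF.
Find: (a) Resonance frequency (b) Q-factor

Step 1 — Resonance condition Im(Z)=0 gives ω₀ = 1/√(LC).
Step 2 — ω₀ = 1/√(0.02·7.77e-05) = 802.2 rad/s.
Step 3 — f₀ = ω₀/(2π) = 127.7 Hz.
Step 4 — Series Q: Q = ω₀L/R = 802.2·0.02/4560 = 0.003518.

(a) f₀ = 127.7 Hz  (b) Q = 0.003518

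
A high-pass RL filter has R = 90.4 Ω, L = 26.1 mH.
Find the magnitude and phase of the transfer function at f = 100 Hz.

Step 1 — Angular frequency: ω = 2π·100 = 628.3 rad/s.
Step 2 — Transfer function: H(jω) = jωL/(R + jωL).
Step 3 — Numerator jωL = j·16.4; denominator R + jωL = 90.4 + j16.4.
Step 4 — H = 0.03186 + j0.1756.
Step 5 — Magnitude: |H| = 0.1785 (-15.0 dB); phase: φ = 79.7°.

|H| = 0.1785 (-15.0 dB), φ = 79.7°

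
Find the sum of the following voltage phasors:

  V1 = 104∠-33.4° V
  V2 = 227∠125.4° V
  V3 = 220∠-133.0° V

Step 1 — Convert each phasor to rectangular form:
  V1 = 104·(cos(-33.4°) + j·sin(-33.4°)) = 86.82 - j57.25 V
  V2 = 227·(cos(125.4°) + j·sin(125.4°)) = -131.5 + j185 V
  V3 = 220·(cos(-133.0°) + j·sin(-133.0°)) = -150 - j160.9 V
Step 2 — Sum components: V_total = -194.7 - j33.11 V.
Step 3 — Convert to polar: |V_total| = 197.5 V, ∠V_total = -170.3°.

V_total = 197.5∠-170.3° V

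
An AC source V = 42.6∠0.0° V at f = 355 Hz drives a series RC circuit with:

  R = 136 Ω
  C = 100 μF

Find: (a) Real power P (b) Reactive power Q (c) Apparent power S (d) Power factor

Step 1 — Angular frequency: ω = 2π·f = 2π·355 = 2231 rad/s.
Step 2 — Component impedances:
  R: Z = R = 136 Ω
  C: Z = 1/(jωC) = -j/(ω·C) = 0 - j4.483 Ω
Step 3 — Series combination: Z_total = R + C = 136 - j4.483 Ω = 136.1∠-1.9° Ω.
Step 4 — Source phasor: V = 42.6∠0.0° V = 42.6 V.
Step 5 — Current: I = V / Z = 0.3129 + j0.01031 A = 0.3131∠1.9° A.
Step 6 — Complex power: S = V·I* = 13.33 - j0.4394 VA.
Step 7 — Real power: P = Re(S) = 13.33 W.
Step 8 — Reactive power: Q = Im(S) = -0.4394 VAR.
Step 9 — Apparent power: |S| = 13.34 VA.
Step 10 — Power factor: PF = P/|S| = 0.9995 (leading).

(a) P = 13.33 W  (b) Q = -0.4394 VAR  (c) S = 13.34 VA  (d) PF = 0.9995 (leading)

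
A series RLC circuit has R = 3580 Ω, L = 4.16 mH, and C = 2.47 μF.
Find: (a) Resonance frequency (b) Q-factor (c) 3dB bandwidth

Step 1 — Resonance condition Im(Z)=0 gives ω₀ = 1/√(LC).
Step 2 — ω₀ = 1/√(0.00416·2.47e-06) = 9865 rad/s.
Step 3 — f₀ = ω₀/(2π) = 1570 Hz.
Step 4 — Series Q: Q = ω₀L/R = 9865·0.00416/3580 = 0.01146.
Step 5 — 3dB bandwidth: Δω = ω₀/Q = 8.606e+05 rad/s; BW = Δω/(2π) = 1.37e+05 Hz.

(a) f₀ = 1570 Hz  (b) Q = 0.01146  (c) BW = 1.37e+05 Hz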